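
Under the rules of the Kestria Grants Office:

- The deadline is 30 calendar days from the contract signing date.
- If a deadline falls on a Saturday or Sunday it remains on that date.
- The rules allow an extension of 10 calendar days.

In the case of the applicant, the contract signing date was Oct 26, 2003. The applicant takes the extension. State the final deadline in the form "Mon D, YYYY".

Dec 5, 2003

From Oct 26, 2003, 30 calendar days later is Nov 25, 2003.
Nov 25, 2003 is a Tuesday; no weekend or holiday adjustment applies.
With the 10-day extension, Nov 25, 2003 becomes Dec 5, 2003.
Dec 5, 2003 falls on a Friday. The rules make no weekend/holiday allowance, so it remains Dec 5, 2003.
Final deadline: Dec 5, 2003.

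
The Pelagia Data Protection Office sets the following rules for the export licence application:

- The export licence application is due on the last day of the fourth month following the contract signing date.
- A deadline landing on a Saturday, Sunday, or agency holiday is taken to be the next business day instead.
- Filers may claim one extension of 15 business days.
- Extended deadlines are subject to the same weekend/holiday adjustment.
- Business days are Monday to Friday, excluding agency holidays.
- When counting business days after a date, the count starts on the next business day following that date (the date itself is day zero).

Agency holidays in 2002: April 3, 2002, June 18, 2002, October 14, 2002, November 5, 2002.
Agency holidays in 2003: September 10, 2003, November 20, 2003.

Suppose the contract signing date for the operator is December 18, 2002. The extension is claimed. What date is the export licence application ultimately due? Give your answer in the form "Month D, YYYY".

May 21, 2003

4 months after December 18, 2002 is April 2003; that month ends on April 30, 2003.
April 30, 2003 is a Wednesday and not a listed holiday, so it stands.
Applying the 15-business-day extension: 15 business days after April 30, 2003 is May 21, 2003.
May 21, 2003 falls on a Wednesday, which is a business day, so no adjustment is needed.
Deadline: May 21, 2003.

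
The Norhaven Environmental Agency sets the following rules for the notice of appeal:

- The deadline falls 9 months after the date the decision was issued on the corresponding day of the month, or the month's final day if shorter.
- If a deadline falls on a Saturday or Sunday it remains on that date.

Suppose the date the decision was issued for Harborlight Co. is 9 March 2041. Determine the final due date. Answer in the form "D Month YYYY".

9 December 2041

9 months after 9 March 2041, on the same day of the month, is 9 December 2041.
9 December 2041 falls on a Monday. The rules make no weekend/holiday allowance, so it remains 9 December 2041.
Deadline: 9 December 2041.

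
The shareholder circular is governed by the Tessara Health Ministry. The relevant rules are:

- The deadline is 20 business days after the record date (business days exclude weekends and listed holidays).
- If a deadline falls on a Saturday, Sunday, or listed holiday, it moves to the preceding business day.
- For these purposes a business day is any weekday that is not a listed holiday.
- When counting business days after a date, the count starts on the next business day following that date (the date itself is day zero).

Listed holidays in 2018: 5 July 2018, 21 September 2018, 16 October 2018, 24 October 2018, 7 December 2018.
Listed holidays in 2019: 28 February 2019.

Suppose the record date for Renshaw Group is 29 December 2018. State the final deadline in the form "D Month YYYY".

Counting 20 business days after 29 December 2018 (skipping weekends and listed holidays) reaches 25 January 2019.
25 January 2019 falls on a Friday, which is a business day, so no adjustment is needed.
Deadline: 25 January 2019.

25 January 2019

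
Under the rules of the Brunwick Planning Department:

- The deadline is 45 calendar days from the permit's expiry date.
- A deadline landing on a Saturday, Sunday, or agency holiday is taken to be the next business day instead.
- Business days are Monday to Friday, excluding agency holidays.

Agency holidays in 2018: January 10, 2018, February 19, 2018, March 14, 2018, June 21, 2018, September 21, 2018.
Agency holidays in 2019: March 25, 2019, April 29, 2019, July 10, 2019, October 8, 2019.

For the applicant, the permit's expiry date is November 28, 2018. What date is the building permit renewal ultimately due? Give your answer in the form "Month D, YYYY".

From November 28, 2018, 45 calendar days later is January 12, 2019.
January 12, 2019 falls on a Saturday. Rolling to the next business day gives January 14, 2019, a Monday.
So the filing is due January 14, 2019.

January 14, 2019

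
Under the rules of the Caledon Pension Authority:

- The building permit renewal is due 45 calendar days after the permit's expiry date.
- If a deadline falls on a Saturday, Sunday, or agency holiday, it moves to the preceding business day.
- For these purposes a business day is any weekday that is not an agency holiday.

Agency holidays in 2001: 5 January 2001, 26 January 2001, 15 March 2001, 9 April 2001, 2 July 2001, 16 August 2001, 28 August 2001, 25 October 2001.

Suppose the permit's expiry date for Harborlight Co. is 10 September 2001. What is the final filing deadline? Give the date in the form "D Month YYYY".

45 calendar days after 10 September 2001 is 25 October 2001.
25 October 2001 is a listed holiday, so it moves to the preceding business day, 24 October 2001 (Wednesday).
Final deadline: 24 October 2001.

24 October 2001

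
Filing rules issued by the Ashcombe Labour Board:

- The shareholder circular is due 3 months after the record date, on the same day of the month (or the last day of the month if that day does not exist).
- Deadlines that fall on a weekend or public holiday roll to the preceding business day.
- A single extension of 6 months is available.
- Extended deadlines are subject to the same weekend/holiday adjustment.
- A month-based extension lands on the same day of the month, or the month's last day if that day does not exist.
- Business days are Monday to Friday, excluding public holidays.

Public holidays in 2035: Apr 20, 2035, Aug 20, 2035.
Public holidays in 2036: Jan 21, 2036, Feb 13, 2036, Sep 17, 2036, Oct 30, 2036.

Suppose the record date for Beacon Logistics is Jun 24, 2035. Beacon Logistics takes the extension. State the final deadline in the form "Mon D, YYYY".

3 months after Jun 24, 2035, on the same day of the month, is Sep 24, 2035.
Since Sep 24, 2035 is a Monday and not a holiday, the date is unchanged.
The 6 months extension carries Sep 24, 2035 to Mar 24, 2036.
Since Mar 24, 2036 is a Monday and not a holiday, the date is unchanged.
Final deadline: Mar 24, 2036.

Mar 24, 2036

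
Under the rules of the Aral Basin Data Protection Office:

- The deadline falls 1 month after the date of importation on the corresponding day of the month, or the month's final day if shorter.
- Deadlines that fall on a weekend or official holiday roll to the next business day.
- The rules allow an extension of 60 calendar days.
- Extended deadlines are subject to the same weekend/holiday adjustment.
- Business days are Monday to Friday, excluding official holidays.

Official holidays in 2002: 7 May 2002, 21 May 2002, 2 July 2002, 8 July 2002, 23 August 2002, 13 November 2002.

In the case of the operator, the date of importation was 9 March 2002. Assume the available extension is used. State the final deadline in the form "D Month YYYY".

10 June 2002

1 month after 9 March 2002, on the same day of the month, is 9 April 2002.
9 April 2002 is a Tuesday and not a listed holiday, so it stands.
Applying the 60-calendar-day extension: 9 April 2002 + 60 days = 8 June 2002.
8 June 2002 falls on a Saturday. Rolling to the next business day gives 10 June 2002, a Monday.
Final deadline: 10 June 2002.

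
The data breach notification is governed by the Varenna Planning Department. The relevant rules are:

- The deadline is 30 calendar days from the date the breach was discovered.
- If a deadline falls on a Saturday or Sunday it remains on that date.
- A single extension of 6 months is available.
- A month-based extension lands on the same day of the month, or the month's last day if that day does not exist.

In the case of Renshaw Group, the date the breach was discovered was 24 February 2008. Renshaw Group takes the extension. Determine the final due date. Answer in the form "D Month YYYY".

25 September 2008

From 24 February 2008, 30 calendar days later is 25 March 2008.
No adjustment is made for weekends or holidays, so 25 March 2008 stands.
Applying the 6 months extension: 6 months after 25 March 2008 is 25 September 2008.
25 September 2008 falls on a Thursday. The rules make no weekend/holiday allowance, so it remains 25 September 2008.
Final deadline: 25 September 2008.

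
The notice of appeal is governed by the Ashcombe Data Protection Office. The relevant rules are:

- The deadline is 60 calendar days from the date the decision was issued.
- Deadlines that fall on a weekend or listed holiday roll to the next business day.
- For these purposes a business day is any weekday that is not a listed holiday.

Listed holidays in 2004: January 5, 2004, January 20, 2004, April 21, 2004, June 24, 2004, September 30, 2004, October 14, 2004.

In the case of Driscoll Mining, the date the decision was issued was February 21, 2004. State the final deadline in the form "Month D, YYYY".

April 22, 2004

From February 21, 2004, 60 calendar days later is April 21, 2004.
April 21, 2004 falls on a listed holiday. Rolling to the next business day gives April 22, 2004, a Thursday.
The final due date is April 22, 2004.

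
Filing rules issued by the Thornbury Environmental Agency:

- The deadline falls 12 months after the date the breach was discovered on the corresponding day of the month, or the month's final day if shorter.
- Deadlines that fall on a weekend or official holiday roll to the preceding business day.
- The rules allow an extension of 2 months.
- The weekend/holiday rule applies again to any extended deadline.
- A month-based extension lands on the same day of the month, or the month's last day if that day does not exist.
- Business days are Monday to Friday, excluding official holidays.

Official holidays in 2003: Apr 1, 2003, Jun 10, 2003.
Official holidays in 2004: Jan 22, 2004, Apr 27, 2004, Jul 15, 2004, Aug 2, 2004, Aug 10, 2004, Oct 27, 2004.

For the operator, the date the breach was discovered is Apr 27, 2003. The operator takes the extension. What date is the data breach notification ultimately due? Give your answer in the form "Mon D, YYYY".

Jun 25, 2004

Moving 12 months forward from Apr 27, 2003 on the corresponding day gives Apr 27, 2004.
Apr 27, 2004 falls on a listed holiday. Rolling to the preceding business day gives Apr 26, 2004, a Monday.
Add 2 months to Apr 26, 2004: Jun 26, 2004.
Jun 26, 2004 is a Saturday, so it moves to the preceding business day, Jun 25, 2004 (Friday).
So the filing is due Jun 25, 2004.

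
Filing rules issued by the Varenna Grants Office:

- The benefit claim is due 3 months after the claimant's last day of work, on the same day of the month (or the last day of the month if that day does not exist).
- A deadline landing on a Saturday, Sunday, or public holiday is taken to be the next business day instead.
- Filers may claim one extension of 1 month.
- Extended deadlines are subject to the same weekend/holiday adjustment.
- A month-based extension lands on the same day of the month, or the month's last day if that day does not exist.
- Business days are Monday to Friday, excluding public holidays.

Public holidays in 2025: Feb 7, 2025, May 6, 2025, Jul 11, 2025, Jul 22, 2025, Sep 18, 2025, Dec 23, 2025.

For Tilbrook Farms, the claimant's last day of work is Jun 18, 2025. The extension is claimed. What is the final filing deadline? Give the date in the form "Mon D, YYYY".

Oct 20, 2025

Moving 3 months forward from Jun 18, 2025 on the corresponding day gives Sep 18, 2025.
Sep 18, 2025 is a listed holiday, so it moves to the next business day, Sep 19, 2025 (Friday).
Applying the 1 month extension: 1 month after Sep 19, 2025 is Oct 19, 2025.
Oct 19, 2025 is a Sunday, so it moves to the next business day, Oct 20, 2025 (Monday).
Deadline: Oct 20, 2025.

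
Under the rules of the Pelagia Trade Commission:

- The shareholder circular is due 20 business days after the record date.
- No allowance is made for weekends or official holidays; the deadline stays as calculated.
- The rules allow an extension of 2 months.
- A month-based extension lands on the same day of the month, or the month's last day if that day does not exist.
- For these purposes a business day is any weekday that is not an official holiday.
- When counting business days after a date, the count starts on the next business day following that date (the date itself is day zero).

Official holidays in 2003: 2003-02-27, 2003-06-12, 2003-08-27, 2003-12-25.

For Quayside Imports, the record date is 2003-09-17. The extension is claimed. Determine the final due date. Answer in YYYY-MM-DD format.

2003-12-15

20 business days after 2003-09-17, excluding weekends and holidays, is 2003-10-15.
2003-10-15 falls on a Wednesday. The rules make no weekend/holiday allowance, so it remains 2003-10-15.
The 2 months extension carries 2003-10-15 to 2003-12-15.
2003-12-15 is a Monday; no weekend or holiday adjustment applies.
So the filing is due 2003-12-15.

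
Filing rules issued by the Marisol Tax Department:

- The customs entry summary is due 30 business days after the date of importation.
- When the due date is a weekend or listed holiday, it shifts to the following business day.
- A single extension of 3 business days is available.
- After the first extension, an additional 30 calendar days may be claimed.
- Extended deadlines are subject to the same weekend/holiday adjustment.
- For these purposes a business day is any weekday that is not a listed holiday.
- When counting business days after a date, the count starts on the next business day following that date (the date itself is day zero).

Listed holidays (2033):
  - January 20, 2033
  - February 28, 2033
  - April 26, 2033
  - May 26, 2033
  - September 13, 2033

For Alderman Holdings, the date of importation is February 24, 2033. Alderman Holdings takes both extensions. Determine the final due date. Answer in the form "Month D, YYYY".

May 13, 2033

30 business days after February 24, 2033, excluding weekends and holidays, is April 8, 2033.
April 8, 2033 (Friday) is already a business day.
The 3-business-day extension runs from April 8, 2033 to April 13, 2033.
April 13, 2033 is a Wednesday and not a listed holiday, so it stands.
With the 30-day extension, April 13, 2033 becomes May 13, 2033.
May 13, 2033 is a Friday and not a listed holiday, so it stands.
The final due date is May 13, 2033.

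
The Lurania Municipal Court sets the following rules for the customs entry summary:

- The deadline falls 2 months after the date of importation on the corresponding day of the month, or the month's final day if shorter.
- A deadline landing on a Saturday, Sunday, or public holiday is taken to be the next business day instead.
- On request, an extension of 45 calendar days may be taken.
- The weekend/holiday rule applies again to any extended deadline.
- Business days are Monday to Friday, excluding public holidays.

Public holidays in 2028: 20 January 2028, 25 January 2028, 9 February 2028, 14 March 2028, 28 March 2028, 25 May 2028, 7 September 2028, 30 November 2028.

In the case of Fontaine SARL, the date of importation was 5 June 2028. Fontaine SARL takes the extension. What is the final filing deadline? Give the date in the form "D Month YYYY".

21 September 2028

2 months after 5 June 2028, on the same day of the month, is 5 August 2028.
5 August 2028 falls on a Saturday. Rolling to the next business day gives 7 August 2028, a Monday.
Add the 45 calendar-day extension to 7 August 2028: 21 September 2028.
21 September 2028 (Thursday) is already a business day.
Deadline: 21 September 2028.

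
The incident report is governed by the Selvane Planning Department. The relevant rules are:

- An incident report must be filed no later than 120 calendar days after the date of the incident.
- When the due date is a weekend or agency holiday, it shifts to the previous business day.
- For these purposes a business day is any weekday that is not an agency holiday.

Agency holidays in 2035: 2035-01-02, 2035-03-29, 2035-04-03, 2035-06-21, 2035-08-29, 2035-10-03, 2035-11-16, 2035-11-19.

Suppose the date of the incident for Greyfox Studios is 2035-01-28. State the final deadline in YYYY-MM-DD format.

From 2035-01-28, 120 calendar days later is 2035-05-28.
2035-05-28 falls on a Monday, which is a business day, so no adjustment is needed.
Final deadline: 2035-05-28.

2035-05-28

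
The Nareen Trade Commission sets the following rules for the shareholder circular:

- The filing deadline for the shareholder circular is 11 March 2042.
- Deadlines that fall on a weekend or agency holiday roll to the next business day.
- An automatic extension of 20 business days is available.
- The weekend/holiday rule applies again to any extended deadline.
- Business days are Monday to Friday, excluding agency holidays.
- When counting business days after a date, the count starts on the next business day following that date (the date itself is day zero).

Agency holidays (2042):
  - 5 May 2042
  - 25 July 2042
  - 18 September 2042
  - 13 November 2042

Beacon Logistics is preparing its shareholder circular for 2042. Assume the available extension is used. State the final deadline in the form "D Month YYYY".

The statutory due date is 11 March 2042.
11 March 2042 (Tuesday) is already a business day.
Counting 20 further business days from 11 March 2042 reaches 8 April 2042.
8 April 2042 is a Tuesday and not a listed holiday, so it stands.
Final deadline: 8 April 2042.

8 April 2042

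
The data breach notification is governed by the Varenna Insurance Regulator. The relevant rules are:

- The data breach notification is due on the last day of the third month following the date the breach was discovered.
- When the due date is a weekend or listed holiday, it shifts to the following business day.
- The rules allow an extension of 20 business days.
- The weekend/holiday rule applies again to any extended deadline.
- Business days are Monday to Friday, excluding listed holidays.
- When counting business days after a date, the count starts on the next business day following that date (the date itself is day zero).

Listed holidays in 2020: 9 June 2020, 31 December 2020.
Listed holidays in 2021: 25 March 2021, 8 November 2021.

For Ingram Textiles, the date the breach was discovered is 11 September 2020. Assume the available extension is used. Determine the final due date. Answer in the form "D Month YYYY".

The third month after 11 September 2020 is December 2020, whose last day is 31 December 2020.
31 December 2020 falls on a listed holiday. Rolling to the next business day gives 1 January 2021, a Friday.
Counting 20 further business days from 1 January 2021 reaches 29 January 2021.
29 January 2021 is a Friday and not a listed holiday, so it stands.
So the filing is due 29 January 2021.

29 January 2021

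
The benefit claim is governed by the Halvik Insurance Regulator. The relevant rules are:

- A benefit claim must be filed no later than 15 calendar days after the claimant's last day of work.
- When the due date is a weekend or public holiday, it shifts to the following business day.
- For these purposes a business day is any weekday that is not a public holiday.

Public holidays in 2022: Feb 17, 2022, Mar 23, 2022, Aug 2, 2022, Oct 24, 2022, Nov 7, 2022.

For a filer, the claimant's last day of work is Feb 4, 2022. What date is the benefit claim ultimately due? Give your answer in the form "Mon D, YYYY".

Adding 15 calendar days to Feb 4, 2022 gives Feb 19, 2022.
Feb 19, 2022 is a Saturday; the next business day is Feb 21, 2022 (Monday).
Final deadline: Feb 21, 2022.

Feb 21, 2022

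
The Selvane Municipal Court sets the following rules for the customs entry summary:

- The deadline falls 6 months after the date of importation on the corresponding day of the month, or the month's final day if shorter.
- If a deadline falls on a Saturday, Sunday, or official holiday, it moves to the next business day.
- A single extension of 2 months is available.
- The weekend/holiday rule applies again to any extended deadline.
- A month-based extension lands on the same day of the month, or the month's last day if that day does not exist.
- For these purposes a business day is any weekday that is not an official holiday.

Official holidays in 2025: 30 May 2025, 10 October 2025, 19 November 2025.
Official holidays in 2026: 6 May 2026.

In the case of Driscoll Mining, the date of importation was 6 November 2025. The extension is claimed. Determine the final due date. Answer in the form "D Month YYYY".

7 July 2026

Moving 6 months forward from 6 November 2025 on the corresponding day gives 6 May 2026.
6 May 2026 falls on a listed holiday. Rolling to the next business day gives 7 May 2026, a Thursday.
Add 2 months to 7 May 2026: 7 July 2026.
Since 7 July 2026 is a Tuesday and not a holiday, the date is unchanged.
So the filing is due 7 July 2026.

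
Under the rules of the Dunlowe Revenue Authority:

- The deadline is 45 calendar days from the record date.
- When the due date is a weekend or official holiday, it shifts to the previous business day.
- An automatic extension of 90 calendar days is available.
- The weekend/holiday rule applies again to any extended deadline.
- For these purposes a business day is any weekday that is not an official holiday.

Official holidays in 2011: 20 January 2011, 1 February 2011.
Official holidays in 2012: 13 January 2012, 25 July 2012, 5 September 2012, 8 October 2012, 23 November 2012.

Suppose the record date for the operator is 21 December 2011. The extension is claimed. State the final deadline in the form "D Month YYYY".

Adding 45 calendar days to 21 December 2011 gives 4 February 2012.
4 February 2012 is a Saturday; the preceding business day is 3 February 2012 (Friday).
Applying the 90-calendar-day extension: 3 February 2012 + 90 days = 3 May 2012.
Since 3 May 2012 is a Thursday and not a holiday, the date is unchanged.
Deadline: 3 May 2012.

3 May 2012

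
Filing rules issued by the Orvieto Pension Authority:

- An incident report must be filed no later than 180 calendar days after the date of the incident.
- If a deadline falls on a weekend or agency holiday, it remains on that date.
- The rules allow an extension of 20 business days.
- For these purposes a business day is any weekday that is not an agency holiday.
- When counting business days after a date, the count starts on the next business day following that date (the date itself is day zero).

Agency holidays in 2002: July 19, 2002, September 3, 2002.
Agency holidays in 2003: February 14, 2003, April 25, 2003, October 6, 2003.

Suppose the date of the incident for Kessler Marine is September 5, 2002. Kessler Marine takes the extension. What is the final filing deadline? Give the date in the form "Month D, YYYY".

180 calendar days after September 5, 2002 is March 4, 2003.
March 4, 2003 is a Tuesday; no weekend or holiday adjustment applies.
The 20-business-day extension runs from March 4, 2003 to April 1, 2003.
April 1, 2003 is a Tuesday; no weekend or holiday adjustment applies.
Deadline: April 1, 2003.

April 1, 2003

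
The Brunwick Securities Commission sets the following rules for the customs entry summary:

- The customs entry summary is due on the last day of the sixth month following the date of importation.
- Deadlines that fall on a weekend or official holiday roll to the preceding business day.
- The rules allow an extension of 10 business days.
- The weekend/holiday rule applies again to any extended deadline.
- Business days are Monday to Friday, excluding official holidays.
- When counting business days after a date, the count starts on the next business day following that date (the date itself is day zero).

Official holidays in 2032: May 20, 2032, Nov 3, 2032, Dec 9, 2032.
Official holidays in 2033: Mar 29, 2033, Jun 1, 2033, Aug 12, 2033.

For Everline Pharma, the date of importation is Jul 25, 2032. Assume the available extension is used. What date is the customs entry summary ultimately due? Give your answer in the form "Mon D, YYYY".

Feb 14, 2033

6 months after Jul 25, 2032 falls in January 2033; the last day of that month is Jan 31, 2033.
Jan 31, 2033 is a Monday and not a listed holiday, so it stands.
Applying the 10-business-day extension: 10 business days after Jan 31, 2033 is Feb 14, 2033.
Feb 14, 2033 (Monday) is already a business day.
Final deadline: Feb 14, 2033.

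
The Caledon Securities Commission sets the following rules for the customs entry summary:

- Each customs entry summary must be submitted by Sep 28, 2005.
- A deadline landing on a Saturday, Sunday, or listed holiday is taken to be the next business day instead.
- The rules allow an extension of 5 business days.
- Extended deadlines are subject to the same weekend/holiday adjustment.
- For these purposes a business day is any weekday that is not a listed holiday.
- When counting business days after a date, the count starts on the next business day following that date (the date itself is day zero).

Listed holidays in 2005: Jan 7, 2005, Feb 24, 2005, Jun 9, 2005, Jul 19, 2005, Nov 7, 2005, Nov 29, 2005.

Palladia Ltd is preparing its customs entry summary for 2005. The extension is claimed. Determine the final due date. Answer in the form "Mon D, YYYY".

The stated deadline is Sep 28, 2005.
Sep 28, 2005 falls on a Wednesday, which is a business day, so no adjustment is needed.
The 5-business-day extension runs from Sep 28, 2005 to Oct 5, 2005.
Oct 5, 2005 falls on a Wednesday, which is a business day, so no adjustment is needed.
So the filing is due Oct 5, 2005.

Oct 5, 2005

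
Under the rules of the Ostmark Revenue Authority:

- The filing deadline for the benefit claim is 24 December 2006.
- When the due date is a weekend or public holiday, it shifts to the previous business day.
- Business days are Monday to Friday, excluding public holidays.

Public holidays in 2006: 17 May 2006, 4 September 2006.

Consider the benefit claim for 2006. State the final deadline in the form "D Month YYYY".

22 December 2006

The statutory due date is 24 December 2006.
Because 24 December 2006 is a Sunday, the deadline becomes 22 December 2006 (Friday).
So the filing is due 22 December 2006.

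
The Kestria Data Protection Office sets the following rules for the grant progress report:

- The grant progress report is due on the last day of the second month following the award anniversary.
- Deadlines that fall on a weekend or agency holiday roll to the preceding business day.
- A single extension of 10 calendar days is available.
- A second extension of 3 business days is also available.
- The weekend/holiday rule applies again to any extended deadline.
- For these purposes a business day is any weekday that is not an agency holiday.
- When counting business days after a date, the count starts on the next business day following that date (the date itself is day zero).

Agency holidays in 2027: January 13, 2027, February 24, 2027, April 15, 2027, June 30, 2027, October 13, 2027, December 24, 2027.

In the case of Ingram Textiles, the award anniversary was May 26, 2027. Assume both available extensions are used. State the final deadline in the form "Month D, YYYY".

2 months after May 26, 2027 is July 2027; that month ends on July 31, 2027.
July 31, 2027 is a Saturday, so it moves to the preceding business day, July 30, 2027 (Friday).
The 10-calendar-day extension moves the deadline from July 30, 2027 to August 9, 2027.
August 9, 2027 (Monday) is already a business day.
Counting 3 further business days from August 9, 2027 reaches August 12, 2027.
August 12, 2027 is a Thursday and not a listed holiday, so it stands.
Deadline: August 12, 2027.

August 12, 2027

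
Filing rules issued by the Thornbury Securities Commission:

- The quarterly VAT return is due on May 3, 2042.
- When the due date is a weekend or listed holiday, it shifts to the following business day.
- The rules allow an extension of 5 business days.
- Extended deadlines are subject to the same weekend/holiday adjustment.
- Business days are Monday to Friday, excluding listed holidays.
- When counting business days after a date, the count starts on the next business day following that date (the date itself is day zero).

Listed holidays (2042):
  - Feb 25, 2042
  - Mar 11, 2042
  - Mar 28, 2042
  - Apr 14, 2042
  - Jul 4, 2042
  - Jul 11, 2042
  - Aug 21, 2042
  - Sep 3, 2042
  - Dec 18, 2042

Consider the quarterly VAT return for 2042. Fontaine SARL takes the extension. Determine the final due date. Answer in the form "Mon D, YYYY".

May 12, 2042

The statutory due date is May 3, 2042.
May 3, 2042 is a Saturday, so it moves to the next business day, May 5, 2042 (Monday).
Counting 5 further business days from May 5, 2042 reaches May 12, 2042.
May 12, 2042 (Monday) is already a business day.
The final due date is May 12, 2042.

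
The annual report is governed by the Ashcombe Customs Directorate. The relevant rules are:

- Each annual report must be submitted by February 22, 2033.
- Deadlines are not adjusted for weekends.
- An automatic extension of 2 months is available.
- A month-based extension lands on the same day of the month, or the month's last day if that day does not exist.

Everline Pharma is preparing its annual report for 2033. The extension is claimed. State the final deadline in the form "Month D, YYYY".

April 22, 2033

The statutory due date is February 22, 2033.
February 22, 2033 falls on a Tuesday. The rules make no weekend/holiday allowance, so it remains February 22, 2033.
Add 2 months to February 22, 2033: April 22, 2033.
April 22, 2033 falls on a Friday. The rules make no weekend/holiday allowance, so it remains April 22, 2033.
The final due date is April 22, 2033.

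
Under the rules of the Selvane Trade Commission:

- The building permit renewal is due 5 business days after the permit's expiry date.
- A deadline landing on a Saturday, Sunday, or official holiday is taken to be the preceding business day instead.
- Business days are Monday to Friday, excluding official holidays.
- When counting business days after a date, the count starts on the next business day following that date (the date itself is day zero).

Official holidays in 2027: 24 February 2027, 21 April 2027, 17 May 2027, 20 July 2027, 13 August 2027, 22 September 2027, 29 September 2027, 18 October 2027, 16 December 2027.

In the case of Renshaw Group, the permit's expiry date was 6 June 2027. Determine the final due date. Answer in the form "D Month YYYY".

5 business days after 6 June 2027, excluding weekends and holidays, is 11 June 2027.
11 June 2027 falls on a Friday, which is a business day, so no adjustment is needed.
Final deadline: 11 June 2027.

11 June 2027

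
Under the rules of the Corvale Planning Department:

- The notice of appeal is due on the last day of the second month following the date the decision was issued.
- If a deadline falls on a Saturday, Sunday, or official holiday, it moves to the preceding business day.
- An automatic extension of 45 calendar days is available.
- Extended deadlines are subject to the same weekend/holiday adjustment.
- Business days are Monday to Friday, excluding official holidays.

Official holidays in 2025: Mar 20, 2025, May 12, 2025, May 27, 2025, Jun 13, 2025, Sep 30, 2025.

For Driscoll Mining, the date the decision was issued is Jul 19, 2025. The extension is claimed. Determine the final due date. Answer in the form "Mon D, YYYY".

Nov 13, 2025

The second month after Jul 19, 2025 is September 2025, whose last day is Sep 30, 2025.
Sep 30, 2025 falls on a listed holiday. Rolling to the preceding business day gives Sep 29, 2025, a Monday.
Add the 45 calendar-day extension to Sep 29, 2025: Nov 13, 2025.
Nov 13, 2025 is a Thursday and not a listed holiday, so it stands.
The final due date is Nov 13, 2025.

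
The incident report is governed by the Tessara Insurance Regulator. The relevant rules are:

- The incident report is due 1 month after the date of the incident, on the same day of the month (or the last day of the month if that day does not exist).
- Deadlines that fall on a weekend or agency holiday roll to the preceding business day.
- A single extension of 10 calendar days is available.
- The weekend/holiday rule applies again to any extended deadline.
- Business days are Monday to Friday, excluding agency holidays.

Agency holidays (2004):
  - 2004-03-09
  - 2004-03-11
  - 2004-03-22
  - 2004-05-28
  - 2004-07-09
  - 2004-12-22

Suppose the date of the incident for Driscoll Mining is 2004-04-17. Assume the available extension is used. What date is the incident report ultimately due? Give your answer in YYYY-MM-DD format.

2004-05-27

Moving 1 month forward from 2004-04-17 on the corresponding day gives 2004-05-17.
Since 2004-05-17 is a Monday and not a holiday, the date is unchanged.
The 10-calendar-day extension moves the deadline from 2004-05-17 to 2004-05-27.
2004-05-27 (Thursday) is already a business day.
So the filing is due 2004-05-27.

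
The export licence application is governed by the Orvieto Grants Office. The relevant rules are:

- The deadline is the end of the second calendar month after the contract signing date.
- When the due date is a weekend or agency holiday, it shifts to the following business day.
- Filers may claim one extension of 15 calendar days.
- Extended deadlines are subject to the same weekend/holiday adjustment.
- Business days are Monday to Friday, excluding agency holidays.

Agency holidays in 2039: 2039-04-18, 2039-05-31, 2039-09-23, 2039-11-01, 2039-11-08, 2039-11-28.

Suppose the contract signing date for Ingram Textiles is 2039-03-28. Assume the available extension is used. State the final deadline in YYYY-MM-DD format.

2039-06-16

2 months after 2039-03-28 is May 2039; that month ends on 2039-05-31.
2039-05-31 falls on a listed holiday. Rolling to the next business day gives 2039-06-01, a Wednesday.
Add the 15 calendar-day extension to 2039-06-01: 2039-06-16.
Since 2039-06-16 is a Thursday and not a holiday, the date is unchanged.
The final due date is 2039-06-16.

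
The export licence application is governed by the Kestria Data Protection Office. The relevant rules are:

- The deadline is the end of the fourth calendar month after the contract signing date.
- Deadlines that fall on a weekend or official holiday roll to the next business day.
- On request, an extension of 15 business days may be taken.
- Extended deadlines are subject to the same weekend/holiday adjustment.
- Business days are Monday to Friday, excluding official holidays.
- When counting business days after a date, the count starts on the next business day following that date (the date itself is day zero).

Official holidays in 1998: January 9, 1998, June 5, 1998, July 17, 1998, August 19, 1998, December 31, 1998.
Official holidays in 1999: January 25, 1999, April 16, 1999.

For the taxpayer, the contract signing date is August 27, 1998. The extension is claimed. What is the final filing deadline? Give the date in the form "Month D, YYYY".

January 22, 1999

The fourth month after August 27, 1998 is December 1998, whose last day is December 31, 1998.
December 31, 1998 is a listed holiday, so it moves to the next business day, January 1, 1999 (Friday).
Applying the 15-business-day extension: 15 business days after January 1, 1999 is January 22, 1999.
January 22, 1999 falls on a Friday, which is a business day, so no adjustment is needed.
The final due date is January 22, 1999.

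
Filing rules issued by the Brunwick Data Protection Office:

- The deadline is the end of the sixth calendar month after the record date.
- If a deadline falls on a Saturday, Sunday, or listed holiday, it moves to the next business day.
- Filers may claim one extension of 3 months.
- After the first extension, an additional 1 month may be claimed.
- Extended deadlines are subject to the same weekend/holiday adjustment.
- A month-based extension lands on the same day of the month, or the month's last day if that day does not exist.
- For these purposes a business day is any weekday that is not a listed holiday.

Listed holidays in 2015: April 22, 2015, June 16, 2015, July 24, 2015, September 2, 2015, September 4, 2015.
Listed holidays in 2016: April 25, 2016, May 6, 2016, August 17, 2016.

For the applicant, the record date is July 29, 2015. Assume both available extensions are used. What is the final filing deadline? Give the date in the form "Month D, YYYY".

6 months after July 29, 2015 is January 2016; that month ends on January 31, 2016.
Because January 31, 2016 is a Sunday, the deadline becomes February 1, 2016 (Monday).
Add 3 months to February 1, 2016: May 1, 2016.
Because May 1, 2016 is a Sunday, the deadline becomes May 2, 2016 (Monday).
The 1 month extension carries May 2, 2016 to June 2, 2016.
June 2, 2016 falls on a Thursday, which is a business day, so no adjustment is needed.
The final due date is June 2, 2016.

June 2, 2016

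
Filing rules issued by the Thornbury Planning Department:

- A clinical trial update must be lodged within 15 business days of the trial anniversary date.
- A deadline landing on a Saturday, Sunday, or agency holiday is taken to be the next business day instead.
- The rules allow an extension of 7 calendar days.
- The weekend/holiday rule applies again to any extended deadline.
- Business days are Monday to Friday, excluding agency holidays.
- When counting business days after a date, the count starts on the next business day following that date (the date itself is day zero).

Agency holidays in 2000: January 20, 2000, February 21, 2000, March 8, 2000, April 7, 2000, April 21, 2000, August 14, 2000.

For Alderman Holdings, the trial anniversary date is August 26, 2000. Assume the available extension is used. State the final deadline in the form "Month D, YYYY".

Counting 15 business days after August 26, 2000 (skipping weekends and listed holidays) reaches September 15, 2000.
September 15, 2000 falls on a Friday, which is a business day, so no adjustment is needed.
Applying the 7-calendar-day extension: September 15, 2000 + 7 days = September 22, 2000.
Since September 22, 2000 is a Friday and not a holiday, the date is unchanged.
The final due date is September 22, 2000.

September 22, 2000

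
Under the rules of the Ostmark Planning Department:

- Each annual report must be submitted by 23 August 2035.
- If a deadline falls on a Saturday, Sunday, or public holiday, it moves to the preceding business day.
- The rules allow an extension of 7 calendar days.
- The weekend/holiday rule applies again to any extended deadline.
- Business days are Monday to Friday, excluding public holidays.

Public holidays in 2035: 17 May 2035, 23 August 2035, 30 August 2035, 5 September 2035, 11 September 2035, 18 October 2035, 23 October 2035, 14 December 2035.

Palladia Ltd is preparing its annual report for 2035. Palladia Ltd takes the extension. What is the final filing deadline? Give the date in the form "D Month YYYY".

The statutory due date is 23 August 2035.
23 August 2035 is a listed holiday; the preceding business day is 22 August 2035 (Wednesday).
The 7-calendar-day extension moves the deadline from 22 August 2035 to 29 August 2035.
29 August 2035 (Wednesday) is already a business day.
Final deadline: 29 August 2035.

29 August 2035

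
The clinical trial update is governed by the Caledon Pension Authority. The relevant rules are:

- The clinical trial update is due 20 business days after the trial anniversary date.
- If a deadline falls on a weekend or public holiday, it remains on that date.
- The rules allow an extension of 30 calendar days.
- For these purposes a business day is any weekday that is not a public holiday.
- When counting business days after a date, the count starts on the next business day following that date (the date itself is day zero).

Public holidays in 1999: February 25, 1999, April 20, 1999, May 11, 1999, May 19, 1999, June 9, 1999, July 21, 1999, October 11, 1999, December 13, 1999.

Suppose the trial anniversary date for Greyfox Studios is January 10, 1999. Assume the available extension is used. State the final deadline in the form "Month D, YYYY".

March 7, 1999

Counting 20 business days after January 10, 1999 (skipping weekends and listed holidays) reaches February 5, 1999.
No adjustment is made for weekends or holidays, so February 5, 1999 stands.
The 30-calendar-day extension moves the deadline from February 5, 1999 to March 7, 1999.
No adjustment is made for weekends or holidays, so March 7, 1999 stands.
Deadline: March 7, 1999.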